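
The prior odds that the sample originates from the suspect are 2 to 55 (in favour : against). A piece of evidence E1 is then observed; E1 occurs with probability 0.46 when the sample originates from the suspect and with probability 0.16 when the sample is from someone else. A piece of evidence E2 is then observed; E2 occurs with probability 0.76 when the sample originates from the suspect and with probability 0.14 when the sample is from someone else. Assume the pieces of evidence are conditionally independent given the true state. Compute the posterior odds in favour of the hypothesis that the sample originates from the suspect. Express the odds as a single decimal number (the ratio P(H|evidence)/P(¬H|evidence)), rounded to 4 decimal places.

Prior odds = 2/55 = 0.036364.
Likelihood ratio for E1 = 0.46/0.16 = 2.8750.
Likelihood ratio for E2 = 0.76/0.14 = 5.4286.
Posterior odds = prior odds × LR₁ × LR₂ = 0.56753.

Posterior odds ≈ 0.5675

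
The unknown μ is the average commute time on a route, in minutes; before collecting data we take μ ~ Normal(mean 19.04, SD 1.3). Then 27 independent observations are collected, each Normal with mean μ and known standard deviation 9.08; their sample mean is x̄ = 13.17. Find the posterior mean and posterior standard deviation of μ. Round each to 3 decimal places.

Posterior mean ≈ 16.949; posterior SD ≈ 1.043

With known σ, the Normal prior is conjugate. Weight on the data is w = (n/σ²)/(n/σ² + 1/τ₀²) = 0.327485/(0.327485+0.591716) = 0.35627.
Posterior mean = w·x̄ + (1−w)·μ₀ = 0.35627·13.17 + 0.64373·19.04 = 16.949. Posterior variance = 1/(0.327485+0.591716) = 1.08790, so SD = 1.043.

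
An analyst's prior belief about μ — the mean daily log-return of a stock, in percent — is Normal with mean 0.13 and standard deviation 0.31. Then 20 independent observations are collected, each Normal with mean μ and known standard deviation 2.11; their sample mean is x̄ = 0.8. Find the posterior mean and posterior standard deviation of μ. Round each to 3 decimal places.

With known σ, the Normal prior is conjugate. Weight on the data is w = (n/σ²)/(n/σ² + 1/τ₀²) = 4.49226/(4.49226+10.4058) = 0.30153.
Posterior mean = w·x̄ + (1−w)·μ₀ = 0.30153·0.8 + 0.69847·0.13 = 0.332. Posterior variance = 1/(4.49226+10.4058) = 0.0671227, so SD = 0.259.

Posterior mean ≈ 0.332; posterior SD ≈ 0.259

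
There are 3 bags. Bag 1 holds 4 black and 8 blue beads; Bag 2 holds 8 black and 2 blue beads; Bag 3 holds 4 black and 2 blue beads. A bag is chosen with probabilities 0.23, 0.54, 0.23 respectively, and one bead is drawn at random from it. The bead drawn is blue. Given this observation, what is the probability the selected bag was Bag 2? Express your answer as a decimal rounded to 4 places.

Posterior probability ≈ 0.3195

P(blue|Bag 1) = 0.6667; P(blue|Bag 2) = 0.2; P(blue|Bag 3) = 0.3333.
Prior × likelihood for each source: 0.23·0.6667=0.1533, 0.54·0.2=0.1080, 0.23·0.3333=0.07667. Summing gives P(blue) = 0.33800.
P(Bag 2 | blue) = 0.1080 / 0.33800 = 0.3195.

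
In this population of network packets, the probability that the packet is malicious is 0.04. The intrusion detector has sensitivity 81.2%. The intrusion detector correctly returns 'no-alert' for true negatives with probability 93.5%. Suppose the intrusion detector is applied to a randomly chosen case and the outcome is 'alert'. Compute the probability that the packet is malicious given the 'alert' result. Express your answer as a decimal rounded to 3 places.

P(H | E) ≈ 0.342

Write H for 'the packet is malicious'. Prior odds H:¬H = 0.04/0.96 = 0.041667. For the 'alert' outcome, the likelihood ratio is 0.812/0.065 = 12.492.
Posterior odds = 0.041667 × 12.492 = 0.52051, so P(H|E) = 0.52051/(1+0.52051) = 0.342.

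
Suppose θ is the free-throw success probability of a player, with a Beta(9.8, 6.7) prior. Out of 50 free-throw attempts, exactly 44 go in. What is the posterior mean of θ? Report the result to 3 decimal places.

Observing 44 successes and 6 failures updates Beta(9.8, 6.7) by adding the success and failure counts to the two shape parameters: α = 9.8+44 = 53.8, β = 6.7+6 = 12.7.
Posterior mean = α/(α+β) = 53.8/66.5 = 0.809.

Posterior mean ≈ 0.809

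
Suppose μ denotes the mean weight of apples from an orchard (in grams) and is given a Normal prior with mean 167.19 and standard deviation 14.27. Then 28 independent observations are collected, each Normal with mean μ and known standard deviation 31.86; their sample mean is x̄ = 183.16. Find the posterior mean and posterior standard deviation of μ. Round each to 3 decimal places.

Posterior mean ≈ 180.747; posterior SD ≈ 5.547

Prior precision 1/τ₀² = 1/14.27² = 0.00491080; data precision n/σ² = 28/31.86² = 0.0275846.
Posterior precision = 0.00491080 + 0.0275846 = 0.0324954, giving posterior SD = 1/√0.0324954 = 5.547.
Posterior mean = (0.00491080·167.19 + 0.0275846·183.16) / 0.0324954 = 180.747.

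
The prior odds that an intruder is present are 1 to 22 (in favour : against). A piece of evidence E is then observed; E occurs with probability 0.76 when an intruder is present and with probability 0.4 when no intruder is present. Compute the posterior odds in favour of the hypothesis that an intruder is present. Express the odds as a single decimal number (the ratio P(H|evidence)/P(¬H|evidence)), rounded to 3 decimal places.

Posterior odds ≈ 0.086

Prior odds = 1/22 = 0.045455.
Likelihood ratio for E = 0.76/0.4 = 1.9000.
Posterior odds = prior odds × LR = 0.086364.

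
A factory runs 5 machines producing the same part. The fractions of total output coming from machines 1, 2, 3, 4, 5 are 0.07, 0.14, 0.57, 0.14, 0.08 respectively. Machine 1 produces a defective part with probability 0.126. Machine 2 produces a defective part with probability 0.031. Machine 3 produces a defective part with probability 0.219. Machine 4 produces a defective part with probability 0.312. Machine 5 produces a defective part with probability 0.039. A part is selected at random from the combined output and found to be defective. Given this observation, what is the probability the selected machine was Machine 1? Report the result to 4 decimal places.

Posterior probability ≈ 0.0477

P(defective|M1) = 0.126; P(defective|M2) = 0.031; P(defective|M3) = 0.219; P(defective|M4) = 0.312; P(defective|M5) = 0.039.
Prior × likelihood for each source: 0.07·0.126=0.008820, 0.14·0.031=0.004340, 0.57·0.219=0.1248, 0.14·0.312=0.04368, 0.08·0.039=0.003120. Summing gives P(defective) = 0.18479.
P(Machine 1 | defective) = 0.008820 / 0.18479 = 0.0477.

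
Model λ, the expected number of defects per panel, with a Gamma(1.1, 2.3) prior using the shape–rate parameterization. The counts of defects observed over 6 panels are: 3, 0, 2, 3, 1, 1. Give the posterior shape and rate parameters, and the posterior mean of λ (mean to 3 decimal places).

Posterior: Gamma(shape=11.1, rate=8.3); mean ≈ 1.337

Total count ∑xᵢ = 10 over n = 6 panels.
Gamma is conjugate to the Poisson likelihood: posterior is Gamma(shape = 1.1+10 = 11.1, rate = 2.3+6 = 8.3).
Posterior mean = shape/rate = 11.1/8.3 = 1.337.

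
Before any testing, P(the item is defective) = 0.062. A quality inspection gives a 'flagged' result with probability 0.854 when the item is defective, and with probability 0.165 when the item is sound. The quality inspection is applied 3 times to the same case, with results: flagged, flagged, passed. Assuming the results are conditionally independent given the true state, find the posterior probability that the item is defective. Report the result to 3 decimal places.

Posterior P(H) ≈ 0.236

With H the event that the item is defective, the joint likelihood of the observed sequence is P(data|H) = 0.854·0.854·0.146 = 0.10648 and P(data|¬H) = 0.165·0.165·0.835 = 0.022733.
Bayes: P(H|data) = 0.062·0.10648 / (0.062·0.10648 + 0.938·0.022733) = 0.0066018/0.027925 = 0.2364.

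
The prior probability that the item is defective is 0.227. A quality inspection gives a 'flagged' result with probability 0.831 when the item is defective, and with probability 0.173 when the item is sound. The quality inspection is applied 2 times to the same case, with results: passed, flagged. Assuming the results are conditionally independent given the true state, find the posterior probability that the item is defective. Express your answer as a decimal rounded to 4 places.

With H the event that the item is defective, the joint likelihood of the observed sequence is P(data|H) = 0.169·0.831 = 0.14044 and P(data|¬H) = 0.827·0.173 = 0.14307.
Bayes: P(H|data) = 0.227·0.14044 / (0.227·0.14044 + 0.773·0.14307) = 0.031880/0.14247 = 0.2238.

Posterior P(H) ≈ 0.2238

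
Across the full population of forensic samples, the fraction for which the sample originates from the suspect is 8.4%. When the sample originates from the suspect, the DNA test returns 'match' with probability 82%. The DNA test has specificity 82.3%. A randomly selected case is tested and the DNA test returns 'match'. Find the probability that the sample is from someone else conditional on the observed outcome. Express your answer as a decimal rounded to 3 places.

Write H for 'the sample originates from the suspect'. Prior odds H:¬H = 0.084/0.916 = 0.091703. For the 'match' outcome, the likelihood ratio is 0.82/0.177 = 4.6328.
Posterior odds = 0.091703 × 4.6328 = 0.42484, so P(H|E) = 0.42484/(1+0.42484) = 0.298. Then P(¬H|E) = 1 − 0.298 = 0.702.

P(¬H | E) ≈ 0.702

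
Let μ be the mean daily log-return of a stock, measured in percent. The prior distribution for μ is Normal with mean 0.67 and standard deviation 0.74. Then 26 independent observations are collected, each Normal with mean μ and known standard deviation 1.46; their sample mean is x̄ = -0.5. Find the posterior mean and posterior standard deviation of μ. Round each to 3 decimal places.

With known σ, the Normal prior is conjugate. Weight on the data is w = (n/σ²)/(n/σ² + 1/τ₀²) = 12.1974/(12.1974+1.82615) = 0.86978.
Posterior mean = w·x̄ + (1−w)·μ₀ = 0.86978·-0.5 + 0.13022·0.67 = -0.348. Posterior variance = 1/(12.1974+1.82615) = 0.0713086, so SD = 0.267.

Posterior mean ≈ -0.348; posterior SD ≈ 0.267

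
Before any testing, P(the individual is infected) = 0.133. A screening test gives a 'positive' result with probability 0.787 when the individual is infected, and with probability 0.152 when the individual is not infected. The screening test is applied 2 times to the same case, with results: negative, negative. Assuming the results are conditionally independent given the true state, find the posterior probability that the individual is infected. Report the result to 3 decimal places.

With H the event that the individual is infected, the joint likelihood of the observed sequence is P(data|H) = 0.213·0.213 = 0.045369 and P(data|¬H) = 0.848·0.848 = 0.71910.
Bayes: P(H|data) = 0.133·0.045369 / (0.133·0.045369 + 0.867·0.71910) = 0.0060341/0.62950 = 0.0096.

Posterior P(H) ≈ 0.010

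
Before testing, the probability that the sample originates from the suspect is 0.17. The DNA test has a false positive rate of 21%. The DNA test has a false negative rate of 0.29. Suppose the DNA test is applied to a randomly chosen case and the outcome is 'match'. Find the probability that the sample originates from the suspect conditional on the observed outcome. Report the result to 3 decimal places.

P(H | E) ≈ 0.409

Let H be the event that the sample originates from the suspect. P(H) = 0.17, so P(¬H) = 0.83. With E the 'match' result, P(E|H) = 0.71 and P(E|¬H) = 0.21.
P(E) = 0.71·0.17 + 0.21·0.83 = 0.12070 + 0.17430 = 0.29500.
By Bayes' theorem, P(H|E) = 0.12070 / 0.29500 = 0.409.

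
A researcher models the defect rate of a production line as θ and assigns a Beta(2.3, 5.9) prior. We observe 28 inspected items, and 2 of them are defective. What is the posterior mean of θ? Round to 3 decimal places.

Posterior mean ≈ 0.119

Observing 2 successes and 26 failures updates Beta(2.3, 5.9) by adding the success and failure counts to the two shape parameters: α = 2.3+2 = 4.3, β = 5.9+26 = 31.9.
E[θ | data] = 4.3/(4.3+31.9) = 0.119.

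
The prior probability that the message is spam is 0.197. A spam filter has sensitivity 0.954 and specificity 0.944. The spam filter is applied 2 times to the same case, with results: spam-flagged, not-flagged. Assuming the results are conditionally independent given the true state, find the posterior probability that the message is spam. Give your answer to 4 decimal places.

Let H be the event that the message is spam; start with P(H) = 0.197. P('spam-flagged'|H) = 0.954, P('spam-flagged'|¬H) = 0.056.
Update on result 1 ('spam-flagged'): P(H) ← 0.954·0.1970 / (0.954·0.1970 + 0.056·0.8030) = 0.18794/0.23291 = 0.8069.
Update on result 2 ('not-flagged'): P(H) ← 0.046·0.8069 / (0.046·0.8069 + 0.944·0.1931) = 0.037119/0.21938 = 0.1692.

Posterior P(H) ≈ 0.1692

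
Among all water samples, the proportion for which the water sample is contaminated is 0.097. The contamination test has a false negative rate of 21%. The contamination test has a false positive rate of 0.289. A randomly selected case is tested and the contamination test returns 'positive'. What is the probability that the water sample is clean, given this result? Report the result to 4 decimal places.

P(¬H | E) ≈ 0.7730

Write H for 'the water sample is contaminated'. Prior odds H:¬H = 0.097/0.903 = 0.10742. For the 'positive' outcome, the likelihood ratio is 0.79/0.289 = 2.7336.
Posterior odds = 0.10742 × 2.7336 = 0.29364, so P(H|E) = 0.29364/(1+0.29364) = 0.2270. Then P(¬H|E) = 1 − 0.2270 = 0.7730.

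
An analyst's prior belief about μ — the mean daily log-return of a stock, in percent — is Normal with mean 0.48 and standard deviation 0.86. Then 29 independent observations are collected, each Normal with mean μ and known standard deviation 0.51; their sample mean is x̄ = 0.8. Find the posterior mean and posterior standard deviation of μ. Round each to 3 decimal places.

Posterior mean ≈ 0.796; posterior SD ≈ 0.094

Prior precision 1/τ₀² = 1/0.86² = 1.35208; data precision n/σ² = 29/0.51² = 111.496.
Posterior precision = 1.35208 + 111.496 = 112.848, giving posterior SD = 1/√112.848 = 0.094.
Posterior mean = (1.35208·0.48 + 111.496·0.8) / 112.848 = 0.796.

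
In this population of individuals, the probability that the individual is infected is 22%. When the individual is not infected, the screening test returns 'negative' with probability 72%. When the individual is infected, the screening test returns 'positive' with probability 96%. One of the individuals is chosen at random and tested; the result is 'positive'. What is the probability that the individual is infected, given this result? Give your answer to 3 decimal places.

Let H be the event that the individual is infected. P(H) = 0.22, so P(¬H) = 0.78. With E the 'positive' result, P(E|H) = 0.96 and P(E|¬H) = 0.28.
P(E) = 0.96·0.22 + 0.28·0.78 = 0.21120 + 0.21840 = 0.42960.
By Bayes' theorem, P(H|E) = 0.21120 / 0.42960 = 0.492.

P(H | E) ≈ 0.492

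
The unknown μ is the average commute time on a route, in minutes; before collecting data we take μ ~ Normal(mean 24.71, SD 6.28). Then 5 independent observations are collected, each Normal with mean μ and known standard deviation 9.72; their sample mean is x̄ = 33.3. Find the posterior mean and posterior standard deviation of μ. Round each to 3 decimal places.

Posterior mean ≈ 30.518; posterior SD ≈ 3.574

With known σ, the Normal prior is conjugate. Weight on the data is w = (n/σ²)/(n/σ² + 1/τ₀²) = 0.0529221/(0.0529221+0.0253560) = 0.67608.
Posterior mean = w·x̄ + (1−w)·μ₀ = 0.67608·33.3 + 0.32392·24.71 = 30.518. Posterior variance = 1/(0.0529221+0.0253560) = 12.7750, so SD = 3.574.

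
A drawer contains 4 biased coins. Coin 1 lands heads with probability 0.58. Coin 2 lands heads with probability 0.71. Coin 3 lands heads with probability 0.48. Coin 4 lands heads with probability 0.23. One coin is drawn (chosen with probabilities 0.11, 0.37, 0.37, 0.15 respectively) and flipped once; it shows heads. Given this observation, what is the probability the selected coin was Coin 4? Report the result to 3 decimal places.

P(heads|C1) = 0.58; P(heads|C2) = 0.71; P(heads|C3) = 0.48; P(heads|C4) = 0.23.
Prior × likelihood for each source: 0.11·0.58=0.06380, 0.37·0.71=0.2627, 0.37·0.48=0.1776, 0.15·0.23=0.03450. Summing gives P(heads) = 0.53860.
P(Coin 4 | heads) = 0.03450 / 0.53860 = 0.064.

Posterior probability ≈ 0.064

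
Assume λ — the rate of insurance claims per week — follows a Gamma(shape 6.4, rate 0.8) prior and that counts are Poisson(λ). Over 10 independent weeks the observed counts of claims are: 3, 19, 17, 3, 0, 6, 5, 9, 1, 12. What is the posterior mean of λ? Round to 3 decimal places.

Total count ∑xᵢ = 75 over n = 10 weeks.
Gamma is conjugate to the Poisson likelihood: posterior is Gamma(shape = 6.4+75 = 81.4, rate = 0.8+10 = 10.8).
E[λ | data] = 81.4/10.8 = 7.537.

Posterior mean ≈ 7.537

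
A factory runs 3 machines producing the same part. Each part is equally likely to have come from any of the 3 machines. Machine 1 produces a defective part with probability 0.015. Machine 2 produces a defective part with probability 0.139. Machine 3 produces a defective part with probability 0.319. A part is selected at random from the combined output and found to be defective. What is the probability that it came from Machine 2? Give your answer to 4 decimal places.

P(defective|M1) = 0.015; P(defective|M2) = 0.139; P(defective|M3) = 0.319.
Prior × likelihood for each source: 0.333333·0.015=0.005000, 0.333333·0.139=0.04633, 0.333333·0.319=0.1063. Summing gives P(defective) = 0.15767.
P(Machine 2 | defective) = 0.04633 / 0.15767 = 0.2939.

Posterior probability ≈ 0.2939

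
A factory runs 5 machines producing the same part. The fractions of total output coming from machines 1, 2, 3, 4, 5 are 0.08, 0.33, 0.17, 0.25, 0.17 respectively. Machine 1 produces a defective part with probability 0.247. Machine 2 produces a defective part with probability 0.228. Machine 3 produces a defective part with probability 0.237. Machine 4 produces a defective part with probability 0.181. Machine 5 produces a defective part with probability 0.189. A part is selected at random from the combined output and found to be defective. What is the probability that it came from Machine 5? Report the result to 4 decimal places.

Posterior probability ≈ 0.1511

Tabulate prior·likelihood by source: [1] prior 0.08, lik 0.247, product 0.01976; [2] prior 0.33, lik 0.228, product 0.07524; [3] prior 0.17, lik 0.237, product 0.04029; [4] prior 0.25, lik 0.181, product 0.04525; [5] prior 0.17, lik 0.189, product 0.03213.
Normalizing constant = 0.21267; the posterior for Machine 5 is its product over the sum, 0.03213/0.21267 = 0.1511.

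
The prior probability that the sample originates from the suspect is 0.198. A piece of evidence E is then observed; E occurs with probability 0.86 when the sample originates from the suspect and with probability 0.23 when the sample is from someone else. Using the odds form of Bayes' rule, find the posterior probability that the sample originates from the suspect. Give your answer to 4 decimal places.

Prior odds = 0.198/(1−0.198) = 0.24688. In log-odds, ln(0.24688) = -1.3988.
Add log likelihood ratio: ln(3.7391) = 1.3189.
Posterior log-odds = -0.079988, so posterior odds = exp(-0.079988) = 0.92313. Converting, P(H|E) = 0.92313/1.9231 = 0.4800.

Posterior probability ≈ 0.4800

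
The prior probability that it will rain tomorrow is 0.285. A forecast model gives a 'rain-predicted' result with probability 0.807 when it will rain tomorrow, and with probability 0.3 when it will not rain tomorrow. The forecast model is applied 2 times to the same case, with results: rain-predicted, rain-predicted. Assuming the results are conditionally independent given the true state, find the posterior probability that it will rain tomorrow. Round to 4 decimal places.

Posterior P(H) ≈ 0.7426

Let H be the event that it will rain tomorrow; start with P(H) = 0.285. P('rain-predicted'|H) = 0.807, P('rain-predicted'|¬H) = 0.3.
Update on result 1 ('rain-predicted'): P(H) ← 0.807·0.2850 / (0.807·0.2850 + 0.3·0.7150) = 0.23000/0.44450 = 0.5174.
Update on result 2 ('rain-predicted'): P(H) ← 0.807·0.5174 / (0.807·0.5174 + 0.3·0.4826) = 0.41757/0.56234 = 0.7426.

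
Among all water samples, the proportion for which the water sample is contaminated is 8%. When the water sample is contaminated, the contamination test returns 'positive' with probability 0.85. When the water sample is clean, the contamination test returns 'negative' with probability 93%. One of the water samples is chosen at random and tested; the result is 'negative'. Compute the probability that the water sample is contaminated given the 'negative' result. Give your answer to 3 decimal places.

P(H | E) ≈ 0.014

Let H be the event that the water sample is contaminated. P(H) = 0.08, so P(¬H) = 0.92. With E the 'negative' result, P(E|H) = 0.15 and P(E|¬H) = 0.93.
P(E) = 0.15·0.08 + 0.93·0.92 = 0.012000 + 0.85560 = 0.86760.
By Bayes' theorem, P(H|E) = 0.012000 / 0.86760 = 0.014.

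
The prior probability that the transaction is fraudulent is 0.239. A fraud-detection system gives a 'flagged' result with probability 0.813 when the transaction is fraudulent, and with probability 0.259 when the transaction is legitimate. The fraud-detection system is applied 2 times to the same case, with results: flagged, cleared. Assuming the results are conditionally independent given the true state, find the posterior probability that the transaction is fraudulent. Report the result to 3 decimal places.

Let H be the event that the transaction is fraudulent; start with P(H) = 0.239. P('flagged'|H) = 0.813, P('flagged'|¬H) = 0.259.
Update on result 1 ('flagged'): P(H) ← 0.813·0.2390 / (0.813·0.2390 + 0.259·0.7610) = 0.19431/0.39141 = 0.4964.
Update on result 2 ('cleared'): P(H) ← 0.187·0.4964 / (0.187·0.4964 + 0.741·0.5036) = 0.092833/0.46598 = 0.1992.

Posterior P(H) ≈ 0.199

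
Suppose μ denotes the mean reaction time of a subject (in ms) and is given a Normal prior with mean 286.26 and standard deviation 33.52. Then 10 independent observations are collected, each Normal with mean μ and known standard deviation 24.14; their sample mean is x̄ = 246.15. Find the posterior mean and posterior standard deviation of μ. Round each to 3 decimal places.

Posterior mean ≈ 248.128; posterior SD ≈ 7.443

Prior precision 1/τ₀² = 1/33.52² = 0.00089000; data precision n/σ² = 10/24.14² = 0.0171603.
Posterior precision = 0.00089000 + 0.0171603 = 0.0180503, giving posterior SD = 1/√0.0180503 = 7.443.
Posterior mean = (0.00089000·286.26 + 0.0171603·246.15) / 0.0180503 = 248.128.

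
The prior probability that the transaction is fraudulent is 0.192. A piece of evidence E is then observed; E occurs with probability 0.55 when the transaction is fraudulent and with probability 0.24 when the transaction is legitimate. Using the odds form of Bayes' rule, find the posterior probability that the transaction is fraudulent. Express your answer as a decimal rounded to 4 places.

Posterior probability ≈ 0.3526

Prior odds = 0.192/(1−0.192) = 0.23762. In log-odds, ln(0.23762) = -1.4371.
Add log likelihood ratio: ln(2.2917) = 0.82928.
Posterior log-odds = -0.60779, so posterior odds = exp(-0.60779) = 0.54455. Converting, P(H|E) = 0.54455/1.5446 = 0.3526.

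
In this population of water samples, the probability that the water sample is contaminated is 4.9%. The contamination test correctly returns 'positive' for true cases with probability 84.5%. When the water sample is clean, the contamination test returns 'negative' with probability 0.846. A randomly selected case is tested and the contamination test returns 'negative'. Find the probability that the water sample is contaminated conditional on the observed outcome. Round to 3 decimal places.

P(H | E) ≈ 0.009

Write H for 'the water sample is contaminated'. Prior odds H:¬H = 0.049/0.951 = 0.051525. For the 'negative' outcome, the likelihood ratio is 0.155/0.846 = 0.18322.
Posterior odds = 0.051525 × 0.18322 = 0.0094401, so P(H|E) = 0.0094401/(1+0.0094401) = 0.009.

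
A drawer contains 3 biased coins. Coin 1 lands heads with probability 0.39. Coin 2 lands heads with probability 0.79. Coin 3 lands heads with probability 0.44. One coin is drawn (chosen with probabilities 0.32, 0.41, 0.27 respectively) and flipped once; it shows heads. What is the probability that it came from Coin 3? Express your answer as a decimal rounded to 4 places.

Tabulate prior·likelihood by source: [1] prior 0.32, lik 0.39, product 0.1248; [2] prior 0.41, lik 0.79, product 0.3239; [3] prior 0.27, lik 0.44, product 0.1188.
Normalizing constant = 0.56750; the posterior for Coin 3 is its product over the sum, 0.1188/0.56750 = 0.2093.

Posterior probability ≈ 0.2093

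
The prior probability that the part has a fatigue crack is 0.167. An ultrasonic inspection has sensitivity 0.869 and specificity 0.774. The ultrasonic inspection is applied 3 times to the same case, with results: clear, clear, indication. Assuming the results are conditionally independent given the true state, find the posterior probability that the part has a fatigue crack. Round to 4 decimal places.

Let H be the event that the part has a fatigue crack; start with P(H) = 0.167. P('indication'|H) = 0.869, P('indication'|¬H) = 0.226.
Update on result 1 ('clear'): P(H) ← 0.131·0.1670 / (0.131·0.1670 + 0.774·0.8330) = 0.021877/0.66662 = 0.0328.
Update on result 2 ('clear'): P(H) ← 0.131·0.0328 / (0.131·0.0328 + 0.774·0.9672) = 0.0042991/0.75290 = 0.0057.
Update on result 3 ('indication'): P(H) ← 0.869·0.0057 / (0.869·0.0057 + 0.226·0.9943) = 0.0049621/0.22967 = 0.0216.

Posterior P(H) ≈ 0.0216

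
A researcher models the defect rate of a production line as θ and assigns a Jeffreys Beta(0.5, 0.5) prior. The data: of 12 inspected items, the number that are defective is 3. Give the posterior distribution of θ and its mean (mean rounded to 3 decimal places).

Observing 3 successes and 9 failures updates Beta(0.5, 0.5) by adding the success and failure counts to the two shape parameters: α = 0.5+3 = 3.5, β = 0.5+9 = 9.5.
Posterior mean = α/(α+β) = 3.5/13 = 0.269.

Posterior: Beta(3.5, 9.5); mean ≈ 0.269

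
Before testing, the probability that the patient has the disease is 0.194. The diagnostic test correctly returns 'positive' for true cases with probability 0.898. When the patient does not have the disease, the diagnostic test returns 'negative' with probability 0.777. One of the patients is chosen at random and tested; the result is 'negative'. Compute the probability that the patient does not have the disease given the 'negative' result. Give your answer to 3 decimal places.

Let H be the event that the patient has the disease. P(H) = 0.194, so P(¬H) = 0.806. With E the 'negative' result, P(E|H) = 0.102 and P(E|¬H) = 0.777.
P(E) = 0.102·0.194 + 0.777·0.806 = 0.019788 + 0.62626 = 0.64605.
By Bayes' theorem, P(H|E) = 0.019788 / 0.64605 = 0.031. Hence P(¬H|E) = 1 − 0.031 = 0.969.

P(¬H | E) ≈ 0.969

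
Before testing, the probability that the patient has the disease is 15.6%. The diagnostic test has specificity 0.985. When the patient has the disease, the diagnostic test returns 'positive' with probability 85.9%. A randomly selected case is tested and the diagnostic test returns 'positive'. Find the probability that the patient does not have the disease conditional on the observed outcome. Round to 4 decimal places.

Let H be the event that the patient has the disease. P(H) = 0.156, so P(¬H) = 0.844. With E the 'positive' result, P(E|H) = 0.859 and P(E|¬H) = 0.015.
P(E) = 0.859·0.156 + 0.015·0.844 = 0.13400 + 0.012660 = 0.14666.
By Bayes' theorem, P(H|E) = 0.13400 / 0.14666 = 0.9137. Hence P(¬H|E) = 1 − 0.9137 = 0.0863.

P(¬H | E) ≈ 0.0863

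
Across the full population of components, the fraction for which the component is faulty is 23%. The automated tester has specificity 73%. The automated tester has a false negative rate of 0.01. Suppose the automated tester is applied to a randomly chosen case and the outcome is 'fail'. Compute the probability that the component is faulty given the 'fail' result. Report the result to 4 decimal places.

P(H | E) ≈ 0.5227

Let H be the event that the component is faulty. P(H) = 0.23, so P(¬H) = 0.77. With E the 'fail' result, P(E|H) = 0.99 and P(E|¬H) = 0.27.
P(E) = 0.99·0.23 + 0.27·0.77 = 0.22770 + 0.20790 = 0.43560.
By Bayes' theorem, P(H|E) = 0.22770 / 0.43560 = 0.5227.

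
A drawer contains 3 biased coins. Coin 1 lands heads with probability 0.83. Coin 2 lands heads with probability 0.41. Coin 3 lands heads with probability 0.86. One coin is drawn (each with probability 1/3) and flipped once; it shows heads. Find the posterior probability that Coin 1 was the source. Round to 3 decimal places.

Posterior probability ≈ 0.395

Tabulate prior·likelihood by source: [1] prior 0.333333, lik 0.83, product 0.2767; [2] prior 0.333333, lik 0.41, product 0.1367; [3] prior 0.333333, lik 0.86, product 0.2867.
Normalizing constant = 0.70000; the posterior for Coin 1 is its product over the sum, 0.2767/0.70000 = 0.395.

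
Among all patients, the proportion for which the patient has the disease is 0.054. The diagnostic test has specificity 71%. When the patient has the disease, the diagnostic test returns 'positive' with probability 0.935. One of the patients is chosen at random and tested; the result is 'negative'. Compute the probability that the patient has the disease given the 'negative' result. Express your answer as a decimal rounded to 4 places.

P(H | E) ≈ 0.0052

Let H be the event that the patient has the disease. P(H) = 0.054, so P(¬H) = 0.946. With E the 'negative' result, P(E|H) = 0.065 and P(E|¬H) = 0.71.
P(E) = 0.065·0.054 + 0.71·0.946 = 0.0035100 + 0.67166 = 0.67517.
By Bayes' theorem, P(H|E) = 0.0035100 / 0.67517 = 0.0052.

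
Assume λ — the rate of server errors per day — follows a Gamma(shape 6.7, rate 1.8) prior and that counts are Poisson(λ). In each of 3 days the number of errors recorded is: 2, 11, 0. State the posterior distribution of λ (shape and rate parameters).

The Poisson likelihood adds the total count to the shape and the number of exposure periods to the rate. Here ∑xᵢ = 13 and n = 3, so shape 6.7→19.7 and rate 1.8→4.8.

Posterior: Gamma(shape=19.7, rate=4.8)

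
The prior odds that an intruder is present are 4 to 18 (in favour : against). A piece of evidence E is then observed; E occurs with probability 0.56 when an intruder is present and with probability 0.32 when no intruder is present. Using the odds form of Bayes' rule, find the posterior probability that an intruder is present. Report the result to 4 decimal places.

Posterior probability ≈ 0.2800

Prior odds = 4/18 = 0.22222.
Likelihood ratio for E = 0.56/0.32 = 1.7500.
Posterior odds = prior odds × LR = 0.38889.
Posterior probability = odds/(1+odds) = 0.38889/1.3889 = 0.2800.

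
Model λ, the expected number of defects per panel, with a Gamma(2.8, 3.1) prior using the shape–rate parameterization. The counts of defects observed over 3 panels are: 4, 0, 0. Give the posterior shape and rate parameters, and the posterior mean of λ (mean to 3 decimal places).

Posterior: Gamma(shape=6.8, rate=6.1); mean ≈ 1.115

Total count ∑xᵢ = 4 over n = 3 panels.
Gamma is conjugate to the Poisson likelihood: posterior is Gamma(shape = 2.8+4 = 6.8, rate = 3.1+3 = 6.1).
Posterior mean = shape/rate = 6.8/6.1 = 1.115.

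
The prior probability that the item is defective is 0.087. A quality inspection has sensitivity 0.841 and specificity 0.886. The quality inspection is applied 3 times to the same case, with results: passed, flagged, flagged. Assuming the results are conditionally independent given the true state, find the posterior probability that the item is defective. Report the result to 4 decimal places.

Let H be the event that the item is defective; start with P(H) = 0.087. P('flagged'|H) = 0.841, P('flagged'|¬H) = 0.114.
Update on result 1 ('passed'): P(H) ← 0.159·0.0870 / (0.159·0.0870 + 0.886·0.9130) = 0.013833/0.82275 = 0.0168.
Update on result 2 ('flagged'): P(H) ← 0.841·0.0168 / (0.841·0.0168 + 0.114·0.9832) = 0.014140/0.12622 = 0.1120.
Update on result 3 ('flagged'): P(H) ← 0.841·0.1120 / (0.841·0.1120 + 0.114·0.8880) = 0.094211/0.19544 = 0.4820.

Posterior P(H) ≈ 0.4820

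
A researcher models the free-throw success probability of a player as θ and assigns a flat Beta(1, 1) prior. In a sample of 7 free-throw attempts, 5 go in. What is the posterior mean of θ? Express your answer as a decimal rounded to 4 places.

Posterior mean ≈ 0.6667

Observing 5 successes and 2 failures updates Beta(1, 1) by adding the success and failure counts to the two shape parameters: α = 1+5 = 6, β = 1+2 = 3.
E[θ | data] = 6/(6+3) = 0.6667.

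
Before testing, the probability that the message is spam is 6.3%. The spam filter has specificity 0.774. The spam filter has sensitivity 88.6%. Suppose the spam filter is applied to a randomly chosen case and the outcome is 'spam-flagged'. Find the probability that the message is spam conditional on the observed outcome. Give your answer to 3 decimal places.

P(H | E) ≈ 0.209

Write H for 'the message is spam'. Prior odds H:¬H = 0.063/0.937 = 0.067236. For the 'spam-flagged' outcome, the likelihood ratio is 0.886/0.226 = 3.9204.
Posterior odds = 0.067236 × 3.9204 = 0.26359, so P(H|E) = 0.26359/(1+0.26359) = 0.209.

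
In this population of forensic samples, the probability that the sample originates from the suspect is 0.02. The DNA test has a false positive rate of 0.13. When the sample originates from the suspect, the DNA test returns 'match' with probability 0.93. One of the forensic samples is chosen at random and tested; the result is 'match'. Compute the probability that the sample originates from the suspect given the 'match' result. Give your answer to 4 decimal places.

P(H | E) ≈ 0.1274

Write H for 'the sample originates from the suspect'. Prior odds H:¬H = 0.02/0.98 = 0.020408. For the 'match' outcome, the likelihood ratio is 0.93/0.13 = 7.1538.
Posterior odds = 0.020408 × 7.1538 = 0.14600, so P(H|E) = 0.14600/(1+0.14600) = 0.1274.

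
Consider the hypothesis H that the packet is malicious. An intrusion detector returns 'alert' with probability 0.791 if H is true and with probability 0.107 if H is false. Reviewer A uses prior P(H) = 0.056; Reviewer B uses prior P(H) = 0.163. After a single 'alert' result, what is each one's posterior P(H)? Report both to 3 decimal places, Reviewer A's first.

P('+'|H) = 0.791, P('+'|¬H) = 0.107.
Reviewer A: numerator 0.791·0.056 = 0.044296; evidence = 0.044296+0.107·0.944 = 0.14530; posterior = 0.305.
Reviewer B: numerator 0.791·0.163 = 0.12893; evidence = 0.12893+0.107·0.837 = 0.21849; posterior = 0.590.

Reviewer A: 0.305; Reviewer B: 0.590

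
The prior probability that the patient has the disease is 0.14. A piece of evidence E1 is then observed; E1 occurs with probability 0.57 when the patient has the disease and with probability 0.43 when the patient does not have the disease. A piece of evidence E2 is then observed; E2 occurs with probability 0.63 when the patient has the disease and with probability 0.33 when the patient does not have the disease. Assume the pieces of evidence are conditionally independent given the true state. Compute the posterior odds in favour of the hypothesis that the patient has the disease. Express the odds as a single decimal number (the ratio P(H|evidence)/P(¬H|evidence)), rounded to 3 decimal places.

Prior odds = 0.14/(1−0.14) = 0.16279.
Likelihood ratio for E1 = 0.57/0.43 = 1.3256.
Likelihood ratio for E2 = 0.63/0.33 = 1.9091.
Posterior odds = prior odds × LR₁ × LR₂ = 0.41197.

Posterior odds ≈ 0.412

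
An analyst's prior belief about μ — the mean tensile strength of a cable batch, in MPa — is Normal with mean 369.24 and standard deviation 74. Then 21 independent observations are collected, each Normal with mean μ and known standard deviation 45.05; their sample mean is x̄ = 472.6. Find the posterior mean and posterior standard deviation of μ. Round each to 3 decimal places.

Posterior mean ≈ 470.807; posterior SD ≈ 9.745

With known σ, the Normal prior is conjugate. Weight on the data is w = (n/σ²)/(n/σ² + 1/τ₀²) = 0.0103474/(0.0103474+0.00018262) = 0.98266.
Posterior mean = w·x̄ + (1−w)·μ₀ = 0.98266·472.6 + 0.017342·369.24 = 470.807. Posterior variance = 1/(0.0103474+0.00018262) = 94.9670, so SD = 9.745.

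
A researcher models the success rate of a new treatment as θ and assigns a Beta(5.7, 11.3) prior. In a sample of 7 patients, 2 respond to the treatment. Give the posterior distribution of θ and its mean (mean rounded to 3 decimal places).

The binomial likelihood is conjugate to the Beta prior: with 2 successes and 5 failures, the posterior is Beta(5.7+2, 11.3+5) = Beta(7.7, 16.3).
E[θ | data] = 7.7/(7.7+16.3) = 0.321.

Posterior: Beta(7.7, 16.3); mean ≈ 0.321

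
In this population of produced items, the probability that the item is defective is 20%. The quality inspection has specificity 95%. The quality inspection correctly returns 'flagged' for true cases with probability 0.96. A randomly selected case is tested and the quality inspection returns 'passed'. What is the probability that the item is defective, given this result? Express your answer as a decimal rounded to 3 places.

Let H be the event that the item is defective. P(H) = 0.2, so P(¬H) = 0.8. With E the 'passed' result, P(E|H) = 0.04 and P(E|¬H) = 0.95.
P(E) = 0.04·0.2 + 0.95·0.8 = 0.0080000 + 0.76000 = 0.76800.
By Bayes' theorem, P(H|E) = 0.0080000 / 0.76800 = 0.010.

P(H | E) ≈ 0.010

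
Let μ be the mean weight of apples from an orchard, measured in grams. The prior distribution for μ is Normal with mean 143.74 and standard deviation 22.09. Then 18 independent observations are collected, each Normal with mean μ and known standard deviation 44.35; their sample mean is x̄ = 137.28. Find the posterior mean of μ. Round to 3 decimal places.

Posterior mean ≈ 138.462

Prior precision 1/τ₀² = 1/22.09² = 0.00204931; data precision n/σ² = 18/44.35² = 0.00915135.
Posterior precision = 0.00204931 + 0.00915135 = 0.0112007.
Posterior mean = (0.00204931·143.74 + 0.00915135·137.28) / 0.0112007 = 138.462.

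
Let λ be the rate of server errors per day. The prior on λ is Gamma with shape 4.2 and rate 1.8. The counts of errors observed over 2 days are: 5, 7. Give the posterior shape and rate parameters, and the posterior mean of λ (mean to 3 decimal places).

Posterior: Gamma(shape=16.2, rate=3.8); mean ≈ 4.263

The Poisson likelihood adds the total count to the shape and the number of exposure periods to the rate. Here ∑xᵢ = 12 and n = 2, so shape 4.2→16.2 and rate 1.8→3.8.
E[λ | data] = 16.2/3.8 = 4.263.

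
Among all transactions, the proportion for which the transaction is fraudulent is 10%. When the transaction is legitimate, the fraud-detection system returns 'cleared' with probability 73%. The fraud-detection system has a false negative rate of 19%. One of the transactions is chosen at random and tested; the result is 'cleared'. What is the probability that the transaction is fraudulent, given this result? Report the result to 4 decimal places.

P(H | E) ≈ 0.0281

Let H be the event that the transaction is fraudulent. P(H) = 0.1, so P(¬H) = 0.9. With E the 'cleared' result, P(E|H) = 0.19 and P(E|¬H) = 0.73.
P(E) = 0.19·0.1 + 0.73·0.9 = 0.019000 + 0.65700 = 0.67600.
By Bayes' theorem, P(H|E) = 0.019000 / 0.67600 = 0.0281.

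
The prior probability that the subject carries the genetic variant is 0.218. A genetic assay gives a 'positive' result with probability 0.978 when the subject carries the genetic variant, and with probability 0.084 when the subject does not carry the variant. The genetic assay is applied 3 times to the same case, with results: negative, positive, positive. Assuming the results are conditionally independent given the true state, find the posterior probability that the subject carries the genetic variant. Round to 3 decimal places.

Posterior P(H) ≈ 0.476

With H the event that the subject carries the genetic variant, the joint likelihood of the observed sequence is P(data|H) = 0.022·0.978·0.978 = 0.021043 and P(data|¬H) = 0.916·0.084·0.084 = 0.0064633.
Bayes: P(H|data) = 0.218·0.021043 / (0.218·0.021043 + 0.782·0.0064633) = 0.0045873/0.0096416 = 0.4758.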